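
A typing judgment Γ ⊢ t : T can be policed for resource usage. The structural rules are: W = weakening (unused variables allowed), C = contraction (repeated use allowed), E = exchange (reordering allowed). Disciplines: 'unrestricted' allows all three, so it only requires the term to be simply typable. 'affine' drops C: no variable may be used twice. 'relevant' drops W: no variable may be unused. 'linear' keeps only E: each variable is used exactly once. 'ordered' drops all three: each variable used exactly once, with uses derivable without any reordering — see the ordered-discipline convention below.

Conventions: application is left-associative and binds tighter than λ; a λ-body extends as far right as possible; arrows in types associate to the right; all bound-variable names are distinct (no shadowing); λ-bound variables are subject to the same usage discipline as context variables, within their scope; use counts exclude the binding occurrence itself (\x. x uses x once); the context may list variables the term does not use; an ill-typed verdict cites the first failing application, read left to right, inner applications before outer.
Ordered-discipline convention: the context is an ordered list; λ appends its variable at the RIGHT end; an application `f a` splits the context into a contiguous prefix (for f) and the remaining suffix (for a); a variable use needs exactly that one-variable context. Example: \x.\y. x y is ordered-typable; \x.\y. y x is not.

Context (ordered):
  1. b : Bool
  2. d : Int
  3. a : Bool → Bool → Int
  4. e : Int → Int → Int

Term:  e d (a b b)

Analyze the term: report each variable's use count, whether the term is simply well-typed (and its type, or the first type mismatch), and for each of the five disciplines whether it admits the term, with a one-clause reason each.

counts: b: 2×; d: 1×; a: 1×; e: 1×
left-to-right use order: e, d, a, b, b
typing: ✓ — Int
ordered ✗ (repeated use of b ×2)
linear ✗ (repeated use of b ×2)
affine ✗ (repeated use of b ×2)
relevant ✓ (every one of b, d, a, e appears)
unrestricted ✓ (type-checks (Int) and nothing is barred)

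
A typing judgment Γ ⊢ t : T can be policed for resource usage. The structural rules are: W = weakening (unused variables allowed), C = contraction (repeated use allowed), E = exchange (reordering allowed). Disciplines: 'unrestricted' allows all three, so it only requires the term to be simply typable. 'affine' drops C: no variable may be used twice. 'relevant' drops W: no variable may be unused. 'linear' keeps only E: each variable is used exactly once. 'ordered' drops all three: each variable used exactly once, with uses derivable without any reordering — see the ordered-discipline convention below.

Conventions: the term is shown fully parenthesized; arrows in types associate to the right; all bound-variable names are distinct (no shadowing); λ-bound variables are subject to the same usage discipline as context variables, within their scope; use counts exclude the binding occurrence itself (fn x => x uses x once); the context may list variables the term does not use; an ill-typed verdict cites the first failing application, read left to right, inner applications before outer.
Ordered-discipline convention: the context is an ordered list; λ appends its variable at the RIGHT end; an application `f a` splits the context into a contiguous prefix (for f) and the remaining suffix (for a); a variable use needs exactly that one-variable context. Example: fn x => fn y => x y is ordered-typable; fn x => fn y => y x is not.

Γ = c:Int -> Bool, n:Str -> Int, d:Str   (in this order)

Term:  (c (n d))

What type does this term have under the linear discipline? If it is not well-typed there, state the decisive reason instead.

term : Bool
counts: c: 1×; n: 1×; d: 1×
uses in reading order: c, n, d
typing: well-typed — term : Bool
per-discipline verdicts: ordered ✓, linear ✓, affine ✓, relevant ✓, unrestricted ✓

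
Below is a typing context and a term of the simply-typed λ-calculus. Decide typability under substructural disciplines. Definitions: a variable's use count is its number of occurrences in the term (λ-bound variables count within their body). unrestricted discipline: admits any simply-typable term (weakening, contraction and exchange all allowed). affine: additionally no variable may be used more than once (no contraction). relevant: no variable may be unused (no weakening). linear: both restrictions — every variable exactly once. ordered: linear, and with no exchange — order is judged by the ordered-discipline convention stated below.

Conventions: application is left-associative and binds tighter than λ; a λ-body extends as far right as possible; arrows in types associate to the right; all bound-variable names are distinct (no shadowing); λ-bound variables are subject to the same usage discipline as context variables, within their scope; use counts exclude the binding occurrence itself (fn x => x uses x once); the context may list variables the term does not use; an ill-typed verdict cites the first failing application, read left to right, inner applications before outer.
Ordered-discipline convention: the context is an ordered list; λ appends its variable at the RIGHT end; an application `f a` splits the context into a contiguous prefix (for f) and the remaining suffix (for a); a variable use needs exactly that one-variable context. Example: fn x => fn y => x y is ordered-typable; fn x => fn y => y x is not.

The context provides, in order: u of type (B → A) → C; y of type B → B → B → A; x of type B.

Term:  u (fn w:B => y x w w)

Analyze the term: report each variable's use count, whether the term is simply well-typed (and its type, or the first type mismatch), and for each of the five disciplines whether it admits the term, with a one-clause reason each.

use counts: u: 1, y: 1, x: 1, w [bound]: 2
order of uses: u, y, x, w, w
typing: the term checks, with type C
ordered ✗ (w ×2 used more than once (contraction))
linear ✗ (w ×2 used more than once (contraction))
affine ✗ (w ×2 used more than once (contraction))
relevant ✓ (every one of u, y, x, w appears)
unrestricted ✓ (well-typed at C; no restrictions here)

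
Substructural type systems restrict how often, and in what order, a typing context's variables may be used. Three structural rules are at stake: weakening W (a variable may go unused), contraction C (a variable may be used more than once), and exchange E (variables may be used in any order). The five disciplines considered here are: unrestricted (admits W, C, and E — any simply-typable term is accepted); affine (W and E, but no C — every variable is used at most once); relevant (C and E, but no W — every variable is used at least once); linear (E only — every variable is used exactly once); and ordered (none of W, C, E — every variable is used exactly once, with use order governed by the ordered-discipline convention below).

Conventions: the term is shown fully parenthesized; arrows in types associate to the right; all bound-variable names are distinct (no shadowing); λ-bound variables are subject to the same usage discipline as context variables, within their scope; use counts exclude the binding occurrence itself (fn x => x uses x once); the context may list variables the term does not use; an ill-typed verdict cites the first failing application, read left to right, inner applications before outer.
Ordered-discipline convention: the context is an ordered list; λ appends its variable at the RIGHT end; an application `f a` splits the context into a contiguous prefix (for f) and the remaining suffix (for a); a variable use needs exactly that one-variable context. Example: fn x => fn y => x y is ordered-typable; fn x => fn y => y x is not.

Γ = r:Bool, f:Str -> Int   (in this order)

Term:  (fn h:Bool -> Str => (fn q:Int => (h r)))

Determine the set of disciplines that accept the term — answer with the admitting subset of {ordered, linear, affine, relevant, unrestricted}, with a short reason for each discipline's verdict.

accepted by: affine, unrestricted
variable uses: r ×1; f ×0; h (bound) ×1; q (bound) ×0
order of uses: h, r
typing: the term checks, with type (Bool -> Str) -> Int -> Str
ordered: ✗ — needs weakening: f, q unused
linear: ✗ — needs weakening: f, q unused
affine: ✓ — no duplicate uses among r, f, h, q
relevant: ✗ — needs weakening: f, q unused
unrestricted: ✓ — type-checks ((Bool -> Str) -> Int -> Str) and nothing is barred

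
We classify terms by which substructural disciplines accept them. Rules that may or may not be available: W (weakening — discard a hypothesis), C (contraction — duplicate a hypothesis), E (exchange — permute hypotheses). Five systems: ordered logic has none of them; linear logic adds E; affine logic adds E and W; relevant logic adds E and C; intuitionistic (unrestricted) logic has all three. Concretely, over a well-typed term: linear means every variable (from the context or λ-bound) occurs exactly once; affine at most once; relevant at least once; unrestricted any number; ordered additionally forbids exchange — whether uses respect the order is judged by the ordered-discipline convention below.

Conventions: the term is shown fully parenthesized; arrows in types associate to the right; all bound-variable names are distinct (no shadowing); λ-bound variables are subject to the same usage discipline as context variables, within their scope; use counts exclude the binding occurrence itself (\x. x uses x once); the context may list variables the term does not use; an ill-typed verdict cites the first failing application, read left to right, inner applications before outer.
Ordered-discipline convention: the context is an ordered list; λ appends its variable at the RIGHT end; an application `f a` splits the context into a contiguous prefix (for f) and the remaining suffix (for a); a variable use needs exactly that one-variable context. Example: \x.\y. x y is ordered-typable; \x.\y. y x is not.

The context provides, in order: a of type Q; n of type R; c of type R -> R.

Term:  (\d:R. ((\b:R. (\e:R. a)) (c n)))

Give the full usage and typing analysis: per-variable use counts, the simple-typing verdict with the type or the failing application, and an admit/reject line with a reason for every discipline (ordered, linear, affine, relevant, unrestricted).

counts: a: 1×, n: 1×, c: 1×, d [bound]: 0×, b [bound]: 0×, e [bound]: 0×
left-to-right use order: a, c, n
typing: ✓ — R -> R -> Q
ordered: ✗, needs weakening: d, b, e unused
linear: ✗, needs weakening: d, b, e unused
affine: ✓, at most one use each (a, n, c, d, b, e)
relevant: ✗, needs weakening: d, b, e unused
unrestricted: ✓, typability at R -> R -> Q is all that's needed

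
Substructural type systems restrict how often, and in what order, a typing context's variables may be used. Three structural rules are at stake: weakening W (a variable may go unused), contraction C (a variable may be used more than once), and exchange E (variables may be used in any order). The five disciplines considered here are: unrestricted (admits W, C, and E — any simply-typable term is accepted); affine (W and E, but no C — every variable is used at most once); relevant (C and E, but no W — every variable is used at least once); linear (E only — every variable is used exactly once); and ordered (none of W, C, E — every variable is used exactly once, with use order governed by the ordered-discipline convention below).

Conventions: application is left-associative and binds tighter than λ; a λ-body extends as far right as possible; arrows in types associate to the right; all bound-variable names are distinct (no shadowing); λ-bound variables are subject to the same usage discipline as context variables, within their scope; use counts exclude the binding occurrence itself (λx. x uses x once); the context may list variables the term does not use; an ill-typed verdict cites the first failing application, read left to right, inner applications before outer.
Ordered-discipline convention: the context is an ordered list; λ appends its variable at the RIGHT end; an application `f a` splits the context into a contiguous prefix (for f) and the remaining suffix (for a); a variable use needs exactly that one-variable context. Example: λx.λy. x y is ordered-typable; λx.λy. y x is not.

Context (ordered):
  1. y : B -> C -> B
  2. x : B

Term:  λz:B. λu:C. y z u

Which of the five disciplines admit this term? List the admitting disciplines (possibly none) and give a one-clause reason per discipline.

admitting disciplines: affine, unrestricted
use counts: y: 1; x: 0; z (bound): 1; u (bound): 1
use order (left to right): y, z, u
typing: ✓ — B -> C -> B
ordered ✗ (unused: x — weakening required)
linear ✗ (unused: x — weakening required)
affine ✓ (no duplicate uses among y, x, z, u)
relevant ✗ (unused: x — weakening required)
unrestricted ✓ (type-checks (B -> C -> B) and nothing is barred)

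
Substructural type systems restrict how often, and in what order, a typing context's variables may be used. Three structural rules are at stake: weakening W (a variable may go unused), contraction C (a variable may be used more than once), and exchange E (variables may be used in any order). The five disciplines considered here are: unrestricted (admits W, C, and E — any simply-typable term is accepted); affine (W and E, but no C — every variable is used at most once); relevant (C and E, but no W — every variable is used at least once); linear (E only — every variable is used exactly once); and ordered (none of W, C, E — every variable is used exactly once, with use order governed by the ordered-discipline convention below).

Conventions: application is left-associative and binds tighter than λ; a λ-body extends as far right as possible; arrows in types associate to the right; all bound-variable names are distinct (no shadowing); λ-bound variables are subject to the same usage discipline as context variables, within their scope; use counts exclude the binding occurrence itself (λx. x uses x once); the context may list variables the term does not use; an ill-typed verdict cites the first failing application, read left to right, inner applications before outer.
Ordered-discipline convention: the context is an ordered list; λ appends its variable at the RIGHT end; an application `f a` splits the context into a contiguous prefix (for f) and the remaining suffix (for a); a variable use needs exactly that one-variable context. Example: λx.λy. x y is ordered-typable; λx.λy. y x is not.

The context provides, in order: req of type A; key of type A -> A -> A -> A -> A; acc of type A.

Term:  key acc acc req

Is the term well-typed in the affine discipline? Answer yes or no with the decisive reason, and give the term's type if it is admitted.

no — repeated use of acc ×2
variable uses: req ×1, key ×1, acc ×2
left-to-right use order: key, acc, acc, req
typing: well-typed — term : A -> A
summary: ordered ✗, linear ✗, affine ✗, relevant ✓, unrestricted ✓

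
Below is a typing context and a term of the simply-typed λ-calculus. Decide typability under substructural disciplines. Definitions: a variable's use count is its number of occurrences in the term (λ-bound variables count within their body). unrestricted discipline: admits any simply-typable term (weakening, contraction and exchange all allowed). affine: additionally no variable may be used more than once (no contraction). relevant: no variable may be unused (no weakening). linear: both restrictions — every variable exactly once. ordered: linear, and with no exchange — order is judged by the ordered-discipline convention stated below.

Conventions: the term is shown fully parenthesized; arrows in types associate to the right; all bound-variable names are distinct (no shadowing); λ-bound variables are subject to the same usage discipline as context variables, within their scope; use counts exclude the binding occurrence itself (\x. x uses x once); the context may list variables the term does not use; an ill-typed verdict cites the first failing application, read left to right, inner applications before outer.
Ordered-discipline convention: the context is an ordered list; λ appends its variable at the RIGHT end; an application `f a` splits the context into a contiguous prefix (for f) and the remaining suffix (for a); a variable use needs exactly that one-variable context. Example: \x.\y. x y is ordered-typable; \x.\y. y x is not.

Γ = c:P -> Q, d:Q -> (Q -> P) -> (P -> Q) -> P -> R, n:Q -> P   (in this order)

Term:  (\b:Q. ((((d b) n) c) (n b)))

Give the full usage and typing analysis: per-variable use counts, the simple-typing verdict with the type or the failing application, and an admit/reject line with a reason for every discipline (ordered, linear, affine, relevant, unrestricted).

use counts: c=1, d=1, n=2, b [bound]=2
order of uses: d, b, n, c, n, b
typing: ✓ — Q -> R
ordered: ✗ — n ×2, b ×2 used more than once (contraction)
linear: ✗ — n ×2, b ×2 used more than once (contraction)
affine: ✗ — n ×2, b ×2 used more than once (contraction)
relevant: ✓ — none of c, d, n, b goes unused
unrestricted: ✓ — well-typed at Q -> R; no restrictions here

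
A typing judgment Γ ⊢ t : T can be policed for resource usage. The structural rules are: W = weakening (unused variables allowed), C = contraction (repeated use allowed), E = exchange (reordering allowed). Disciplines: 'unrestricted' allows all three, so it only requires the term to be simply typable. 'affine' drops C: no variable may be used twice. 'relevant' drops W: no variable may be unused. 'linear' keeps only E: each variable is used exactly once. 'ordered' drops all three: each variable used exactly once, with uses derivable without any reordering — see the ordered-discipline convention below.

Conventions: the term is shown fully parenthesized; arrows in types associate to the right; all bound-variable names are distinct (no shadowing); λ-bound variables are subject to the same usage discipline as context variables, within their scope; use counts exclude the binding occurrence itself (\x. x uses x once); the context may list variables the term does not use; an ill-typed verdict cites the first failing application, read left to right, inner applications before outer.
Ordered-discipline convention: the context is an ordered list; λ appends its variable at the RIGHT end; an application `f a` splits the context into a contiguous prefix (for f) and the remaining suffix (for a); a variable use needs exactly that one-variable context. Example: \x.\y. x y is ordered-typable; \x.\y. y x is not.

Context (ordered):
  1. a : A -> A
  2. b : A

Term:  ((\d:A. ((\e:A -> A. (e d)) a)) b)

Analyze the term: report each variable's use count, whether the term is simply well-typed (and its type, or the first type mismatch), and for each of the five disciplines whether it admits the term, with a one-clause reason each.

usage: a: 1, b: 1, d (bound): 1, e (bound): 1
order of uses: e, d, a, b
typing: ✓ — A
ordered ✗ (use order e, d, a, b needs exchange)
linear ✓ (exactly-once usage across a, b, d, e)
affine ✓ (at most one use each (a, b, d, e))
relevant ✓ (every one of a, b, d, e appears)
unrestricted ✓ (simply typable at A; W, C, E all held)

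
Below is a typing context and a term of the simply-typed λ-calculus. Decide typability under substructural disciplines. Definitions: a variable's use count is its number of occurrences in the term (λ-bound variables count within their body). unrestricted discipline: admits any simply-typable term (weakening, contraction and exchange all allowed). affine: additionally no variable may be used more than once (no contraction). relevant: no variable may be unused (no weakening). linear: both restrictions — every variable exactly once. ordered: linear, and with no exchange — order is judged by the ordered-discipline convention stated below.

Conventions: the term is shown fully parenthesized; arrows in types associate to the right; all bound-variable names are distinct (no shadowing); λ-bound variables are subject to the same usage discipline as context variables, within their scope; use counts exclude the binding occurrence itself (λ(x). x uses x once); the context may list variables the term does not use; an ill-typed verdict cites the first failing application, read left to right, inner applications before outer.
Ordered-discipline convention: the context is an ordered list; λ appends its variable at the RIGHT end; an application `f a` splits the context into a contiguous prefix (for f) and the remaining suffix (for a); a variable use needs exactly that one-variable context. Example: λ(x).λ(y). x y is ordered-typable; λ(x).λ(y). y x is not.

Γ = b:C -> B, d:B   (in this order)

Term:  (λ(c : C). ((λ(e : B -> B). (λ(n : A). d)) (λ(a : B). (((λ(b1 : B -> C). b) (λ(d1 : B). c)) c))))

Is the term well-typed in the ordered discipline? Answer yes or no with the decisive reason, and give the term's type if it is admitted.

no — needs contraction — c ×2; e, n, a, b1, d1 left unused
use counts: b ×1, d ×1, c (bound) ×2, e (bound) ×0, n (bound) ×0, a (bound) ×0, b1 (bound) ×0, d1 (bound) ×0
use order (left to right): d, b, c, c
typing: well-typed — term : C -> A -> B
all disciplines: ordered ✗, linear ✗, affine ✗, relevant ✗, unrestricted ✓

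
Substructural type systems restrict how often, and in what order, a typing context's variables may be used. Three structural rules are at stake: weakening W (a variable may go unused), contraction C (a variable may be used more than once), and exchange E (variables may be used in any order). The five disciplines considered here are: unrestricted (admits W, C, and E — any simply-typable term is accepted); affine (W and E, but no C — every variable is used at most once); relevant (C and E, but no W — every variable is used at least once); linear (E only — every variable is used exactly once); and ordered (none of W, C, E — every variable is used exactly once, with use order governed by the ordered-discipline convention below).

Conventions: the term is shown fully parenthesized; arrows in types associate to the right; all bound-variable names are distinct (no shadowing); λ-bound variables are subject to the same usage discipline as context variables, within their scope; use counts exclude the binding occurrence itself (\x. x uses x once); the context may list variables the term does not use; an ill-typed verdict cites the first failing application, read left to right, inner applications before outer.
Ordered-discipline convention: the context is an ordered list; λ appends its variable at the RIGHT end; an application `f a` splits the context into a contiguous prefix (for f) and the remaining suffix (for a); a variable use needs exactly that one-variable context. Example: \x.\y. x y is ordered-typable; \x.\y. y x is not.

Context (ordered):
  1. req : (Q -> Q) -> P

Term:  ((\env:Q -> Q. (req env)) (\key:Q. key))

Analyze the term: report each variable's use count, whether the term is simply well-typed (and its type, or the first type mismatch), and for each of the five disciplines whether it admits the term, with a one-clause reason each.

use counts: req=1; env [bound]=1; key [bound]=1
left-to-right use order: req, env, key
typing: well-typed at P
ordered: ✓, single-use (req, env, key), ordered derivation ok
linear: ✓, exactly-once usage across req, env, key
affine: ✓, none of req, env, key used more than once
relevant: ✓, req, env, key: all used, weakening unneeded
unrestricted: ✓, well-typed at P; no restrictions here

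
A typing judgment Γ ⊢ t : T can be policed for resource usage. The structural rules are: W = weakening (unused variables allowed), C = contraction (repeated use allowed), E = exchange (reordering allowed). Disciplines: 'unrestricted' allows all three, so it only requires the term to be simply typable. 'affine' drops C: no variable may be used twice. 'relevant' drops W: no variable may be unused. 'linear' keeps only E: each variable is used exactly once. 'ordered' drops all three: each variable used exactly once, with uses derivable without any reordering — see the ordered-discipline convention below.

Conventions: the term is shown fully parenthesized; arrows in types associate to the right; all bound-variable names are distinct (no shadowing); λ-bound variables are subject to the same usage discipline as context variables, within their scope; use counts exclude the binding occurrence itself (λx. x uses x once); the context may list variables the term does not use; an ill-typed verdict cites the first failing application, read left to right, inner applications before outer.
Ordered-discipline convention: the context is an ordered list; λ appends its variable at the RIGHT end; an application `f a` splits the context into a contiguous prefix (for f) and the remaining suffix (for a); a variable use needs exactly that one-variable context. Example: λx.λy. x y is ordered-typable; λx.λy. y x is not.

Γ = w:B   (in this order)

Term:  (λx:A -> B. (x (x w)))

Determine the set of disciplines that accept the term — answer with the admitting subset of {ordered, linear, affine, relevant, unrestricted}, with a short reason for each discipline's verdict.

accepted by: none
usage: w: 1×; x (bound): 2×
left-to-right use order: x, x, w
typing: ill-typed: argument of type B where A is required
ordered: ✗ — not simply typable
linear: ✗ — fails simple typing
affine: ✗ — a type mismatch blocks all five
relevant: ✗ — the type mismatch rejects it
unrestricted: ✗ — not simply typable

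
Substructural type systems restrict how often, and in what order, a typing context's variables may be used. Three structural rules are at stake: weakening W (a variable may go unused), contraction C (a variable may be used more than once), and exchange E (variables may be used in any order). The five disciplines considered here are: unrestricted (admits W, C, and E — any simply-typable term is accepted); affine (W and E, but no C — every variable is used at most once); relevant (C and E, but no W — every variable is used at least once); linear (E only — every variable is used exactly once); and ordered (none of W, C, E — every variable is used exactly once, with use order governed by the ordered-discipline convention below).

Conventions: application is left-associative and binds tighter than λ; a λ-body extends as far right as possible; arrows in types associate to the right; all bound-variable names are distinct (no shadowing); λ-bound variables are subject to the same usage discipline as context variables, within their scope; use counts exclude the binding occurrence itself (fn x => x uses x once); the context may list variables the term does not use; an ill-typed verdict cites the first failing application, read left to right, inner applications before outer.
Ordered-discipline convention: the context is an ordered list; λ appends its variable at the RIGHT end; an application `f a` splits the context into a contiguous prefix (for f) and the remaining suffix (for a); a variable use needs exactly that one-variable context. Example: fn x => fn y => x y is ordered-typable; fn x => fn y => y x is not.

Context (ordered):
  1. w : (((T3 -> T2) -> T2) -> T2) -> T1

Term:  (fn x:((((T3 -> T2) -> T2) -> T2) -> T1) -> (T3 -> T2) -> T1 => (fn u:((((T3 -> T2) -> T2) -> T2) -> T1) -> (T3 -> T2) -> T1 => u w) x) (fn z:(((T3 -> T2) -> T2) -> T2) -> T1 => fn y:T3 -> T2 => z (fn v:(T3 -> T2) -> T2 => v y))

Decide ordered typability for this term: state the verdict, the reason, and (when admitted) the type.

no — no ordered split (uses run u, w, x, z, v, y)
use counts: w: 1, x (bound): 1, u (bound): 1, z (bound): 1, y (bound): 1, v (bound): 1
uses in reading order: u, w, x, z, v, y
typing: the term checks, with type (T3 -> T2) -> T1
across the five disciplines: ordered ✗, linear ✓, affine ✓, relevant ✓, unrestricted ✓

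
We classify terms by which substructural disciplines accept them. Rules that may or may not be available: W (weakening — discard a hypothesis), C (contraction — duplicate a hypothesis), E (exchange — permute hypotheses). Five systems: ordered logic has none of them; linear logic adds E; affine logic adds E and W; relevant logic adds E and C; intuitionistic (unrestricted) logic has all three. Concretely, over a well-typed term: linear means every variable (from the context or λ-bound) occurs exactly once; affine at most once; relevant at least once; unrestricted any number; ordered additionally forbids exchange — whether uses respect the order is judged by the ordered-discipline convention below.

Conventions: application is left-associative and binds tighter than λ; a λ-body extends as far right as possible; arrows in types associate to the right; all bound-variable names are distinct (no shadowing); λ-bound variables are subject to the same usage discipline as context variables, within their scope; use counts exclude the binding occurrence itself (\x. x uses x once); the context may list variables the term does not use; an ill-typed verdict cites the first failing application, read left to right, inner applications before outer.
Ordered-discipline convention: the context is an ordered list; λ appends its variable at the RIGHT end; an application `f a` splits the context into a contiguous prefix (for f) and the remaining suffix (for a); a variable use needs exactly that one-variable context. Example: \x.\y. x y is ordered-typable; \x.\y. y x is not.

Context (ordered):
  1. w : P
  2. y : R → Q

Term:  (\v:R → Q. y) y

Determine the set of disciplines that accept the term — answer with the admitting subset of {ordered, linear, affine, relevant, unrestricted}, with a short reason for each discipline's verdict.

admitting disciplines: unrestricted
use counts: w: 0×, y: 2×, v (λ-bound): 0×
order of uses: y, y
typing: ✓ — R → Q
ordered: ✗, repeated use of y ×2; w, v left unused
linear: ✗, repeated use of y ×2; w, v left unused
affine: ✗, repeated use of y ×2
relevant: ✗, w, v left unused
unrestricted: ✓, type-checks (R → Q) and nothing is barred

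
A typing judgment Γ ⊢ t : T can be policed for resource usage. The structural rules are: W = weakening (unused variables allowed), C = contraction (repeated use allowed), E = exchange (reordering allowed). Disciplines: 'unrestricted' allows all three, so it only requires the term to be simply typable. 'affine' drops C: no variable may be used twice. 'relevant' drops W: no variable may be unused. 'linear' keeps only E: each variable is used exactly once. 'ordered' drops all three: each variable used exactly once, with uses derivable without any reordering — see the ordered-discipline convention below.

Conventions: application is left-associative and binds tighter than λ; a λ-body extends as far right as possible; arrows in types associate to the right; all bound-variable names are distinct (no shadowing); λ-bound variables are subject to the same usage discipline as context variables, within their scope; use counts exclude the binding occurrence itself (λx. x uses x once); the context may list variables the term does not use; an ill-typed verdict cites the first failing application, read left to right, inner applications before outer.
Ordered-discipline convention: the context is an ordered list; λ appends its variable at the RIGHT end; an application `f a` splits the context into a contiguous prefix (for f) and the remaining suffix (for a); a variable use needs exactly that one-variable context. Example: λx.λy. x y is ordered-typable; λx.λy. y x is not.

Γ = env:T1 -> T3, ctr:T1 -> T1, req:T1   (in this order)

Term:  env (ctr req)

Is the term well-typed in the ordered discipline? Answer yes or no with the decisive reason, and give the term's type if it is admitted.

yes — single-use (env, ctr, req), ordered derivation ok; term : T3
variable uses: env: 1; ctr: 1; req: 1
use order (left to right): env, ctr, req
typing: ✓ — T3
across the five disciplines: ordered ✓, linear ✓, affine ✓, relevant ✓, unrestricted ✓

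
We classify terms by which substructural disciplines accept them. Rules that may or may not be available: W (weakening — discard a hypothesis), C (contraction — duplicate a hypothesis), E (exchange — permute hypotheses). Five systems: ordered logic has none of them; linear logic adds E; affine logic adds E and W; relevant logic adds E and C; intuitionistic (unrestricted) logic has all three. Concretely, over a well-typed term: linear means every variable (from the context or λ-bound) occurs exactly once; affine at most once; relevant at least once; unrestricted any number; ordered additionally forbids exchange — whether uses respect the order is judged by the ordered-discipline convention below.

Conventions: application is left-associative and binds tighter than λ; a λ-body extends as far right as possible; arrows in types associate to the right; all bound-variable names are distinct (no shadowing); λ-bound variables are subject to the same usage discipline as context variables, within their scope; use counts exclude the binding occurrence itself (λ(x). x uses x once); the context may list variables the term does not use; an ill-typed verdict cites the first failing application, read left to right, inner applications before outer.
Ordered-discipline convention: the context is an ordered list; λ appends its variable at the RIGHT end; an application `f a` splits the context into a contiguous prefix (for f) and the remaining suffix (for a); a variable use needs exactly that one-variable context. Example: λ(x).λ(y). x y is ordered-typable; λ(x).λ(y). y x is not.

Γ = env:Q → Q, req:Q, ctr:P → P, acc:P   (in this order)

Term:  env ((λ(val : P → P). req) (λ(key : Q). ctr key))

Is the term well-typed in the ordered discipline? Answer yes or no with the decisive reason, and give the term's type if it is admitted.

no — a type mismatch blocks all five
counts: env: 1×, req: 1×, ctr: 1×, acc: 0×, val [bound]: 0×, key [bound]: 1×
order of uses: env, req, ctr, key
typing: ill-typed: an argument Q mismatches the expected P
per-discipline verdicts: ordered ✗; linear ✗; affine ✗; relevant ✗; unrestricted ✗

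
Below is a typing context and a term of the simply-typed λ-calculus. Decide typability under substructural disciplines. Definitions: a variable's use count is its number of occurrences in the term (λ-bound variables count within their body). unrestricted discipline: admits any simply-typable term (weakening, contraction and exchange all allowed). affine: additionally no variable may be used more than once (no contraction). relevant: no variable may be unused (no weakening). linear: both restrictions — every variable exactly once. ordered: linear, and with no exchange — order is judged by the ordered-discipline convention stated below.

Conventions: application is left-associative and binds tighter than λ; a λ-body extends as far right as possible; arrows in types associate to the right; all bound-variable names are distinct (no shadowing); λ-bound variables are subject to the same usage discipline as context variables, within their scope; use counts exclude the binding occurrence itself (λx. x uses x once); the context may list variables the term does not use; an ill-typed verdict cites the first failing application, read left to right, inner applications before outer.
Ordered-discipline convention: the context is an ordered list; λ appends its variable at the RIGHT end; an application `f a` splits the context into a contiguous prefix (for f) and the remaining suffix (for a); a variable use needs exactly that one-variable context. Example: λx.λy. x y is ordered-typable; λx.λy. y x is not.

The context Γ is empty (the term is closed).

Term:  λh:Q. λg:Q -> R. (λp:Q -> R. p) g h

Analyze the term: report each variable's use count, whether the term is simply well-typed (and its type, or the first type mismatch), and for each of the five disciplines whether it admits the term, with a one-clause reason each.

variable uses: h (λ-bound)=1, g (λ-bound)=1, p (λ-bound)=1
left-to-right use order: p, g, h
typing: well-typed — term : Q -> (Q -> R) -> R
ordered: ✗ — use order p, g, h needs exchange
linear: ✓ — exactly-once usage across h, g, p
affine: ✓ — none of h, g, p used more than once
relevant: ✓ — h, g, p: all used, weakening unneeded
unrestricted: ✓ — well-typed at Q -> (Q -> R) -> R; no restrictions here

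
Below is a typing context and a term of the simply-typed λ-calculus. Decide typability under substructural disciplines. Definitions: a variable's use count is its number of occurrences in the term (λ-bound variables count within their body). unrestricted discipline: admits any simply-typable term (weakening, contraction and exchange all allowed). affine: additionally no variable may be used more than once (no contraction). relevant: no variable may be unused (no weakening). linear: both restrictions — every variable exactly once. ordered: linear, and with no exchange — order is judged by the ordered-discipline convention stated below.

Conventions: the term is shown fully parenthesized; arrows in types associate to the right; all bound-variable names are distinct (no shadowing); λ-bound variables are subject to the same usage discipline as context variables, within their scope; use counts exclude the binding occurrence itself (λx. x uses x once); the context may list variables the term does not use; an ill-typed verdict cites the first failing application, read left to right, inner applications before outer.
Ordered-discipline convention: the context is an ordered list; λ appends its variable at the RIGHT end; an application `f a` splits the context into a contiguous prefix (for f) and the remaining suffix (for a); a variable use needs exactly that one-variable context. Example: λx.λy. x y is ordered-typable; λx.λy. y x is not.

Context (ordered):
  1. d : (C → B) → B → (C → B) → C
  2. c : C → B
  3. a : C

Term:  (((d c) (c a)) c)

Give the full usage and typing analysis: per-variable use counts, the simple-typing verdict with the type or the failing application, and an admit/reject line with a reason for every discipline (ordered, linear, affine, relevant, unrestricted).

counts: d: 1, c: 3, a: 1
order of uses: d, c, c, a, c
typing: well-typed at C
ordered: ✗ — uses contraction: c ×3
linear: ✗ — uses contraction: c ×3
affine: ✗ — uses contraction: c ×3
relevant: ✓ — none of d, c, a goes unused
unrestricted: ✓ — well-typed at C; no restrictions here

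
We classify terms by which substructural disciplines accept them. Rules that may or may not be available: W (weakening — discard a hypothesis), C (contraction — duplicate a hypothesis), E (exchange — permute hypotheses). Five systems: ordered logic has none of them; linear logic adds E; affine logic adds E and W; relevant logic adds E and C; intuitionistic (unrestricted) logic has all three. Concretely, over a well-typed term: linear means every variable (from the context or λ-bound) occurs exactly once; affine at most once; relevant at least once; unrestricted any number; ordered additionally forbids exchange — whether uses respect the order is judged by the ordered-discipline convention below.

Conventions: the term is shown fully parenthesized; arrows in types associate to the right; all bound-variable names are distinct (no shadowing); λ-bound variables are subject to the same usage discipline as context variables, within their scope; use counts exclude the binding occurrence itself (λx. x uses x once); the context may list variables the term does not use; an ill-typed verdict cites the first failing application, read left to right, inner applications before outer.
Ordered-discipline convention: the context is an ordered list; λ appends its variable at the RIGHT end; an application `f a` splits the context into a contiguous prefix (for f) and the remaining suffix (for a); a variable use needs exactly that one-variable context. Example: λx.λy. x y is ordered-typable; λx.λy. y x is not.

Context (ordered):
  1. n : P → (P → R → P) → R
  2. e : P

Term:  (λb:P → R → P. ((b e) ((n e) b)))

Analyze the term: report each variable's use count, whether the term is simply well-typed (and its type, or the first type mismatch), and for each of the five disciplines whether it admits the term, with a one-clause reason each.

counts: n ×1, e ×2, b (λ-bound) ×2
uses in reading order: b, e, n, e, b
typing: ✓ — (P → R → P) → P
ordered: ✗, uses contraction: e ×2, b ×2
linear: ✗, uses contraction: e ×2, b ×2
affine: ✗, uses contraction: e ×2, b ×2
relevant: ✓, at least one use each (n, e, b)
unrestricted: ✓, type-checks ((P → R → P) → P) and nothing is barred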